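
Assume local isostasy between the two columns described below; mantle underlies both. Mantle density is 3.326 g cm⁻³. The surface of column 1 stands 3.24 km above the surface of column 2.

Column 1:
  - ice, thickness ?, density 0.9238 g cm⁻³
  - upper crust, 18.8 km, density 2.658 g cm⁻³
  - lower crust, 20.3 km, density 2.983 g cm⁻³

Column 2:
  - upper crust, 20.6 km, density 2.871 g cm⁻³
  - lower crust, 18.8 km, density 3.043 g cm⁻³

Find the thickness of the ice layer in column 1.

2.48 km

Take the compensation level at the base of the deeper column (depth z_c below the surface of column 1) and equate Σ ρ_i t_i down to z_c; mantle fills any gap and the z_c terms cancel.
Column 1: x×0.9238 + 18.8×2.658 + 20.3×2.983 + (z_c − 39.1 − x)×3.326
Column 2: 3.24×0 + 20.6×2.871 + 18.8×3.043 + (z_c − 3.24 − 39.4)×3.326
The z_c×3.326 term appears on both sides and cancels. Collect the known terms of each column as K = Σ(ρt)_known − 3.326 × (depth of known layers): K_1 = 110.5253 − 3.326×39.1 = −19.5213; K_2 = 116.351 − 3.326×(3.24 + 39.4) = −25.46964.
Balance: K_1 − x×(3.326 − 0.9238) = K_2, so x = (K_1 − K_2)/(3.326 − 0.9238) = 5.94834/2.4022 = 2.48 km.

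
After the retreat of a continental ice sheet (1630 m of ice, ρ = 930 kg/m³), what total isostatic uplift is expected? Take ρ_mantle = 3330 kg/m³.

455 m

Removing the load lets mantle flow back in; uplift u satisfies ρ_ice t = ρ_m u.
u = t ρ_ice/ρ_m = 1630 m × 930/3330 = 455 m.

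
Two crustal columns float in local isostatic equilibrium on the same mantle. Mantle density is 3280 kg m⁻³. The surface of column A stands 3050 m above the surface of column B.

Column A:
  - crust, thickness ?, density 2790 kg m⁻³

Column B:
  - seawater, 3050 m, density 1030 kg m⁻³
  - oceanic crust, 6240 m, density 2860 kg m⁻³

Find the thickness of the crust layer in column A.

Take the compensation level at the base of the deeper column (depth z_c below the surface of column A) and equate Σ ρ_i t_i down to z_c; mantle fills any gap and the z_c terms cancel.
Column A: x×2790 + (z_c − 0 − x)×3280
Column B: 3050×0 + 3050×1030 + 6240×2860 + (z_c − 3050 − 9290)×3280
The z_c×3280 term appears on both sides and cancels. Collect the known terms of each column as K = Σ(ρt)_known − 3280 × (depth of known layers): K_A = 0 − 3280×0 = 0; K_B = 20987900 − 3280×(3050 + 9290) = −19487300.
Balance: K_A − x×(3280 − 2790) = K_B, so x = (K_A − K_B)/(3280 − 2790) = 19487300/490 = 39800 m.

39800 m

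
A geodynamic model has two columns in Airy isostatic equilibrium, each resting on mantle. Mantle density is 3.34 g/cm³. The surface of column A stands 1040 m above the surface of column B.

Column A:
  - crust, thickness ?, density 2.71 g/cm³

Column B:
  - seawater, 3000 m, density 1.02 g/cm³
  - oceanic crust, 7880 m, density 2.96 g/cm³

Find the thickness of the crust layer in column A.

Take the compensation level at the base of the deeper column (depth z_c below the surface of column A) and equate Σ ρ_i t_i down to z_c; mantle fills any gap and the z_c terms cancel.
Column A: x×2.71 + (z_c − 0 − x)×3.34
Column B: 1040×0 + 3000×1.02 + 7880×2.96 + (z_c − 1040 − 10880)×3.34
The z_c×3.34 term appears on both sides and cancels. Collect the known terms of each column as K = Σ(ρt)_known − 3.34 × (depth of known layers): K_A = 0 − 3.34×0 = 0; K_B = 26384.8 − 3.34×(1040 + 10880) = −13428.
Balance: K_A − x×(3.34 − 2.71) = K_B, so x = (K_A − K_B)/(3.34 − 2.71) = 13428/0.63 = 21300 m.

21300 m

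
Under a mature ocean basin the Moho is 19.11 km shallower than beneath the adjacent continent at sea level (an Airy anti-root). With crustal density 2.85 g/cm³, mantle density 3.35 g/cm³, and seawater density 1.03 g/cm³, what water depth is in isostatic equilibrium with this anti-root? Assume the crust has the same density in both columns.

5.25 km

Replacing a thickness d of crust by seawater at the top must be balanced by replacing crust with mantle at the base: d (ρ_c − ρ_w) = a (ρ_m − ρ_c).
d = a (ρ_m − ρ_c)/(ρ_c − ρ_w) = 19.11 km × 0.5/1.82 = 5.25 km.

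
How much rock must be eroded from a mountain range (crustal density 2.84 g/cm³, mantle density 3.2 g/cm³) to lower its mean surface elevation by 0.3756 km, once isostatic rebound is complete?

3.34 km

Net drop Δ = e − u = e − e ρ_c/ρ_m = e (ρ_m − ρ_c)/ρ_m.
e = Δ ρ_m/(ρ_m − ρ_c) = 0.3756 km × 3.2/0.36 = 3.34 km.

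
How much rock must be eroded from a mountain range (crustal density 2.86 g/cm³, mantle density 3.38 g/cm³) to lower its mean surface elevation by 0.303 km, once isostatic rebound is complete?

Net drop Δ = e − u = e − e ρ_c/ρ_m = e (ρ_m − ρ_c)/ρ_m.
e = Δ ρ_m/(ρ_m − ρ_c) = 0.303 km × 3.38/0.52 = 1.97 km.

1.97 km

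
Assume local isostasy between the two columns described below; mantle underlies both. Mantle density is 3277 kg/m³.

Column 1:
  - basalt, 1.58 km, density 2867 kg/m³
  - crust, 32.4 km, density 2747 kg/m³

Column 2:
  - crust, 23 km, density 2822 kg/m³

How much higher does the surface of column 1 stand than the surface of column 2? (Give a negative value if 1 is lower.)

For any compensation level in the mantle, the mantle terms cancel and isostasy reduces to e = (Σt_1 − Σt_2) − (Σ(ρt)_1 − Σ(ρt)_2) / ρ_m.
Σt_1 = 33.98 km; Σt_2 = 23 km; Σ(ρt)_1 = 93532.66; Σ(ρt)_2 = 64906 (in km·kg/m³).
e = (33.98 − 23) − (93532.66 − 64906) / 3277 = 2.24 km.

2.24 km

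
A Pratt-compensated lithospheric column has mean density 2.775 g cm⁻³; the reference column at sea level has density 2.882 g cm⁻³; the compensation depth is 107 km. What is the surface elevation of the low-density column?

ρ_ref D = ρ (D + h) → h = D (ρ_ref − ρ)/ρ.
h = 107 km × (2.882 − 2.775)/2.775 = 4.13 km.

4.13 km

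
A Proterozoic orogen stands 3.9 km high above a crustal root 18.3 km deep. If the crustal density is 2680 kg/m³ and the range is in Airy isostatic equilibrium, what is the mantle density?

Airy balance: ρ_c h = (ρ_m − ρ_c) r → ρ_m = ρ_c (1 + h/r).
ρ_m = 2680 × (1 + 3.9 km/18.3 km) = 3250 kg/m³.

3250 kg/m³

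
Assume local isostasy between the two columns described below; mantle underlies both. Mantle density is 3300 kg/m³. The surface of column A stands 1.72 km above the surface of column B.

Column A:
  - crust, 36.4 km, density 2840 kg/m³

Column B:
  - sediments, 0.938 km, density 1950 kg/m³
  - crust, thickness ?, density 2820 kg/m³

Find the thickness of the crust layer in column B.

20.4 km

Take the compensation level at the base of the deeper column (depth z_c below the surface of column A) and equate Σ ρ_i t_i down to z_c; mantle fills any gap and the z_c terms cancel.
Column A: 36.4×2840 + (z_c − 36.4)×3300
Column B: 1.72×0 + 0.938×1950 + x×2820 + (z_c − 1.72 − 0.938 − x)×3300
The z_c×3300 term appears on both sides and cancels. Collect the known terms of each column as K = Σ(ρt)_known − 3300 × (depth of known layers): K_A = 103376 − 3300×36.4 = −16744; K_B = 1829.1 − 3300×(1.72 + 0.938) = −6942.3.
Balance: K_A = K_B − x×(3300 − 2820), so x = (K_B − K_A)/(3300 − 2820) = 9801.7/480 = 20.4 km.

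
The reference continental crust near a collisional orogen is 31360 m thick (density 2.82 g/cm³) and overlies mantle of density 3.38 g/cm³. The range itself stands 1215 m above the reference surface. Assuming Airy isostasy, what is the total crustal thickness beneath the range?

38700 m

Root depth r = h ρ_c / (ρ_m − ρ_c) = 1215 m × 2.82 / 0.56 = 6118 m.
Total thickness = T + h + r = 31360 m + 1215 m + 6118 m = 38700 m.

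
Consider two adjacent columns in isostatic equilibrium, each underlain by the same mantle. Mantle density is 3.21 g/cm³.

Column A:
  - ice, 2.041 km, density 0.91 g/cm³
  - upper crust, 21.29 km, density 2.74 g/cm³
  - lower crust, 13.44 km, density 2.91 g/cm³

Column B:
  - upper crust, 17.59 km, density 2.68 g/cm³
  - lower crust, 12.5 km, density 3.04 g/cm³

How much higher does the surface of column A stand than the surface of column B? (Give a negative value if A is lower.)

For any compensation level in the mantle, the mantle terms cancel and isostasy reduces to e = (Σt_A − Σt_B) − (Σ(ρt)_A − Σ(ρt)_B) / ρ_m.
Σt_A = 36.771 km; Σt_B = 30.09 km; Σ(ρt)_A = 99.30231; Σ(ρt)_B = 85.1412 (in km·g/cm³).
e = (36.771 − 30.09) − (99.30231 − 85.1412) / 3.21 = 2.27 km.

2.27 km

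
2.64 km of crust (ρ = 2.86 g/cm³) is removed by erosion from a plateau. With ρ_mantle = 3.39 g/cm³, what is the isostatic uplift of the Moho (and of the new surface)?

2.23 km

Unloading: uplift u = e ρ_c/ρ_m = 2.64 km × 2.86/3.39 = 2.23 km.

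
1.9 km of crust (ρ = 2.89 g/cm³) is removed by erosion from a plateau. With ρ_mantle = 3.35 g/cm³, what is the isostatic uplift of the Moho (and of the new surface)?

1.64 km

Unloading: uplift u = e ρ_c/ρ_m = 1.9 km × 2.89/3.35 = 1.64 km.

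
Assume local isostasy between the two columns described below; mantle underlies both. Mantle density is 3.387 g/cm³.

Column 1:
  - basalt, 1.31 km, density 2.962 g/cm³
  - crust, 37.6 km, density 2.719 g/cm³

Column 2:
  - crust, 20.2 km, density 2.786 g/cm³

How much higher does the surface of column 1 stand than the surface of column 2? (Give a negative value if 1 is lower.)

For any compensation level in the mantle, the mantle terms cancel and isostasy reduces to e = (Σt_1 − Σt_2) − (Σ(ρt)_1 − Σ(ρt)_2) / ρ_m.
Σt_1 = 38.91 km; Σt_2 = 20.2 km; Σ(ρt)_1 = 106.11462; Σ(ρt)_2 = 56.2772 (in km·g/cm³).
e = (38.91 − 20.2) − (106.11462 − 56.2772) / 3.387 = 4 km.

4 km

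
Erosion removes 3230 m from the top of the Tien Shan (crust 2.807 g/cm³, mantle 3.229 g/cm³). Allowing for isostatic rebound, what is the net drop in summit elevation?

Rebound u = e ρ_c/ρ_m = 3230 m × 2.807/3.229 = 2808 m.
Net surface drop = e − u = 3230 m − 2808 m = e (ρ_m − ρ_c)/ρ_m = 422 m.

422 m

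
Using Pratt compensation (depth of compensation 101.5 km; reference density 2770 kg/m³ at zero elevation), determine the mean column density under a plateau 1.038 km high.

Pratt balance: ρ_ref D = ρ (D + h).
ρ = ρ_ref D/(D + h) = 2770 × 101.5 km/(101.5 km + 1.038 km) = 2740 kg/m³.

2740 kg/m³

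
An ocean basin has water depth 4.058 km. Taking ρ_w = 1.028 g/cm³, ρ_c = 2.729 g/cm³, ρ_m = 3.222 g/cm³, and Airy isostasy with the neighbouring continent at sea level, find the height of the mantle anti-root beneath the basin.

Isostatic balance requires: replacing crust with seawater at the top is compensated by replacing crust with mantle at the base: d (ρ_c − ρ_w) = a (ρ_m − ρ_c).
a = d (ρ_c − ρ_w)/(ρ_m − ρ_c) = 4.058 km × 1.701/0.493 = 14 km.

14 km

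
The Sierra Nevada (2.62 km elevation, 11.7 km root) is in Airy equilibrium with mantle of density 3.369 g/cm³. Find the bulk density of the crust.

ρ_c h = (ρ_m − ρ_c) r → ρ_c (h + r) = ρ_m r → ρ_c = ρ_m r / (h + r).
ρ_c = 3.369 × 11.7 km / (2.62 km + 11.7 km) = 2.75 g/cm³.

2.75 g/cm³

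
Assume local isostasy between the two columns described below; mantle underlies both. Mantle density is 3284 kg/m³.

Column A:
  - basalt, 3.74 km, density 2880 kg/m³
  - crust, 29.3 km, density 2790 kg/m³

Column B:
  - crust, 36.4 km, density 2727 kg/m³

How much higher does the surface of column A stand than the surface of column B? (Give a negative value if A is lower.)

For any compensation level in the mantle, the mantle terms cancel and isostasy reduces to e = (Σt_A − Σt_B) − (Σ(ρt)_A − Σ(ρt)_B) / ρ_m.
Σt_A = 33.04 km; Σt_B = 36.4 km; Σ(ρt)_A = 92518.2; Σ(ρt)_B = 99262.8 (in km·kg/m³).
e = (33.04 − 36.4) − (92518.2 − 99262.8) / 3284 = −1.31 km.

−1.31 km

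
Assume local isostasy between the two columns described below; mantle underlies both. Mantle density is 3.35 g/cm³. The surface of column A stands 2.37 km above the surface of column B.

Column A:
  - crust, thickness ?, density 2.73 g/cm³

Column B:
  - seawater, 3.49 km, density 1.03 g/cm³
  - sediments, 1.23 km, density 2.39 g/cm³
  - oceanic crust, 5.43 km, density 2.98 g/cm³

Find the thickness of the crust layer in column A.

Take the compensation level at the base of the deeper column (depth z_c below the surface of column A) and equate Σ ρ_i t_i down to z_c; mantle fills any gap and the z_c terms cancel.
Column A: x×2.73 + (z_c − 0 − x)×3.35
Column B: 2.37×0 + 3.49×1.03 + 1.23×2.39 + 5.43×2.98 + (z_c − 2.37 − 10.15)×3.35
The z_c×3.35 term appears on both sides and cancels. Collect the known terms of each column as K = Σ(ρt)_known − 3.35 × (depth of known layers): K_A = 0 − 3.35×0 = 0; K_B = 22.7158 − 3.35×(2.37 + 10.15) = −19.2262.
Balance: K_A − x×(3.35 − 2.73) = K_B, so x = (K_A − K_B)/(3.35 − 2.73) = 19.2262/0.62 = 31 km.

31 km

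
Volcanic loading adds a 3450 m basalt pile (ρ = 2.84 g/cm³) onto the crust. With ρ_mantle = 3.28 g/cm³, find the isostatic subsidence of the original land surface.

2990 m

Subaerial loading: s = t ρ_load / ρ_m.
s = 3450 m × 2.84/3.28 = 2990 m.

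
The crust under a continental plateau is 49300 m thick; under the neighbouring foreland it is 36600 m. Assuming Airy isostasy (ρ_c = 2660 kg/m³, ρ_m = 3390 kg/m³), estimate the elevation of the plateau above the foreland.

Excess crust Δ = 49300 m − 36600 m = 12700 m, split between elevation h and root r with h + r = Δ.
Airy balance ρ_c h = (ρ_m − ρ_c) r gives r = h ρ_c/(ρ_m − ρ_c), so h (1 + ρ_c/(ρ_m − ρ_c)) = Δ, i.e. h = Δ (ρ_m − ρ_c)/ρ_m.
h = 12700 m × 730/3390 = 2730 m.

2730 m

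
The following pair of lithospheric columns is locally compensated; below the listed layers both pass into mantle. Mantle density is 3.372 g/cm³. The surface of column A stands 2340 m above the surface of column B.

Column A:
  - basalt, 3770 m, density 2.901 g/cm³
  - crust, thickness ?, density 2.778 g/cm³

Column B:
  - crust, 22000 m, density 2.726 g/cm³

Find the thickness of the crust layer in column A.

34200 m

Take the compensation level at the base of the deeper column (depth z_c below the surface of column A) and equate Σ ρ_i t_i down to z_c; mantle fills any gap and the z_c terms cancel.
Column A: 3770×2.901 + x×2.778 + (z_c − 3770 − x)×3.372
Column B: 2340×0 + 22000×2.726 + (z_c − 2340 − 22000)×3.372
The z_c×3.372 term appears on both sides and cancels. Collect the known terms of each column as K = Σ(ρt)_known − 3.372 × (depth of known layers): K_A = 10936.77 − 3.372×3770 = −1775.67; K_B = 59972 − 3.372×(2340 + 22000) = −22102.48.
Balance: K_A − x×(3.372 − 2.778) = K_B, so x = (K_A − K_B)/(3.372 − 2.778) = 20326.8/0.594 = 34200 m.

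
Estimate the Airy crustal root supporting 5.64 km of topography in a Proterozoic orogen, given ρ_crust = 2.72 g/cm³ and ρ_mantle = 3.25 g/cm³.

Balancing pressure at the compensation depth: the weight of the topography is balanced by the buoyancy of the root, ρ_c h = (ρ_m − ρ_c) r.
r = h · ρ_c / (ρ_m − ρ_c) = 5.64 km × 2.72 / (3.25 − 2.72) = 28.9 km.

28.9 km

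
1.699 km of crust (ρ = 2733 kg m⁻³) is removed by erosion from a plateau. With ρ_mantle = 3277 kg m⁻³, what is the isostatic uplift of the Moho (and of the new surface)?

Unloading: uplift u = e ρ_c/ρ_m = 1.699 km × 2733/3277 = 1.42 km.

1.42 km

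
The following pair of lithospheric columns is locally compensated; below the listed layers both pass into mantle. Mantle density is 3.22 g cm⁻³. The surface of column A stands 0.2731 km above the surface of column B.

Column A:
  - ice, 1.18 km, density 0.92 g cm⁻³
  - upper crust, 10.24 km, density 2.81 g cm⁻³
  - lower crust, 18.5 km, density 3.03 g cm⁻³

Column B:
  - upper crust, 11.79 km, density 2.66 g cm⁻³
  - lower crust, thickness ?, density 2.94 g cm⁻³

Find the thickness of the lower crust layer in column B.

10.5 km

Take the compensation level at the base of the deeper column (depth z_c below the surface of column A) and equate Σ ρ_i t_i down to z_c; mantle fills any gap and the z_c terms cancel.
Column A: 1.18×0.92 + 10.24×2.81 + 18.5×3.03 + (z_c − 29.92)×3.22
Column B: 0.2731×0 + 11.79×2.66 + x×2.94 + (z_c − 0.2731 − 11.79 − x)×3.22
The z_c×3.22 term appears on both sides and cancels. Collect the known terms of each column as K = Σ(ρt)_known − 3.22 × (depth of known layers): K_A = 85.915 − 3.22×29.92 = −10.4274; K_B = 31.3614 − 3.22×(0.2731 + 11.79) = −7.481782.
Balance: K_A = K_B − x×(3.22 − 2.94), so x = (K_B − K_A)/(3.22 − 2.94) = 2.94562/0.28 = 10.5 km.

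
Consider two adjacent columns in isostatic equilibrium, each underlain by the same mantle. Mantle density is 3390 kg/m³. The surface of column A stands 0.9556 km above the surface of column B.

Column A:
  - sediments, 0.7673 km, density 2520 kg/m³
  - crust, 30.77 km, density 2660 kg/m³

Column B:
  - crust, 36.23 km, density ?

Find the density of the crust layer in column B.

2840 kg/m³

Take the compensation level at the base of the deeper column (depth z_c below the surface of column A) and equate Σ ρ_i t_i down to z_c; mantle fills any gap and the z_c terms cancel.
Column A: 0.7673×2520 + 30.77×2660 + (z_c − 31.5373)×3390
Column B: 0.9556×0 + 36.23×ρ + (z_c − 0.9556 − 36.23)×3390
The z_c×3390 term appears on both sides and cancels. Collect the known terms of each column as K = Σ(ρt)_known − 3390 × (depth of known layers): K_A = 83781.796 − 3390×31.5373 = −23129.651; K_B = 0 − 3390×(0.9556 + 36.23) = −126059.184.
Balance: K_A = K_B + 36.23×ρ, so ρ = (K_A − K_B)/36.23 = 102930/36.23 = 2840 kg/m³.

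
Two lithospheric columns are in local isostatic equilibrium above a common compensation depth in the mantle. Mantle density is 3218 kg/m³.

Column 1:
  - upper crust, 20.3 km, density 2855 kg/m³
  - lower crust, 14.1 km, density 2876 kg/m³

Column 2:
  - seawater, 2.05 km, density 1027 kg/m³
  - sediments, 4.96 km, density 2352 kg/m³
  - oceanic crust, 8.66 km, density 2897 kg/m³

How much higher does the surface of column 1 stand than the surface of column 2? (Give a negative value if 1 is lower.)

For any compensation level in the mantle, the mantle terms cancel and isostasy reduces to e = (Σt_1 − Σt_2) − (Σ(ρt)_1 − Σ(ρt)_2) / ρ_m.
Σt_1 = 34.4 km; Σt_2 = 15.67 km; Σ(ρt)_1 = 98508.1; Σ(ρt)_2 = 38859.29 (in km·kg/m³).
e = (34.4 − 15.67) − (98508.1 − 38859.29) / 3218 = 0.194 km.

0.194 km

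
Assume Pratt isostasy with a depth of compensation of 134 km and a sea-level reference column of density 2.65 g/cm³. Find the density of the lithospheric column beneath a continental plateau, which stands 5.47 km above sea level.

2.55 g/cm³

Pratt balance: ρ_ref D = ρ (D + h).
ρ = ρ_ref D/(D + h) = 2.65 × 134 km/(134 km + 5.47 km) = 2.55 g/cm³.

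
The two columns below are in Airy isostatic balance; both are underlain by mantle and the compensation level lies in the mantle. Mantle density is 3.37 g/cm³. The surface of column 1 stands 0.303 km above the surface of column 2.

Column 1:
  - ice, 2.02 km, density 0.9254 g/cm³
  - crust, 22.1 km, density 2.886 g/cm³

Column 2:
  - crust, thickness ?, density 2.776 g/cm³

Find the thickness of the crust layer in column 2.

Take the compensation level at the base of the deeper column (depth z_c below the surface of column 1) and equate Σ ρ_i t_i down to z_c; mantle fills any gap and the z_c terms cancel.
Column 1: 2.02×0.9254 + 22.1×2.886 + (z_c − 24.12)×3.37
Column 2: 0.303×0 + x×2.776 + (z_c − 0.303 − 0 − x)×3.37
The z_c×3.37 term appears on both sides and cancels. Collect the known terms of each column as K = Σ(ρt)_known − 3.37 × (depth of known layers): K_1 = 65.649908 − 3.37×24.12 = −15.634492; K_2 = 0 − 3.37×(0.303 + 0) = −1.02111.
Balance: K_1 = K_2 − x×(3.37 − 2.776), so x = (K_2 − K_1)/(3.37 − 2.776) = 14.6134/0.594 = 24.6 km.

24.6 km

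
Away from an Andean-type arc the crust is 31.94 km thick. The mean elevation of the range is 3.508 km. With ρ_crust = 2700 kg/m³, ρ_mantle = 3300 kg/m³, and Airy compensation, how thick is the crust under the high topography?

Root depth r = h ρ_c / (ρ_m − ρ_c) = 3.508 km × 2700 / 600 = 15.79 km.
Total thickness = T + h + r = 31.94 km + 3.508 km + 15.79 km = 51.2 km.

51.2 km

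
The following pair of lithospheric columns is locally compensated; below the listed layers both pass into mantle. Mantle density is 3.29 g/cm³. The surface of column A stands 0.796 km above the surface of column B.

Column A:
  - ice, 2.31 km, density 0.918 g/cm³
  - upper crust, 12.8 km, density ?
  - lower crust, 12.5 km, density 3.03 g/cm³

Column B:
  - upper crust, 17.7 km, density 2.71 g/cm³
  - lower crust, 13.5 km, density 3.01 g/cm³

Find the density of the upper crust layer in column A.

Take the compensation level at the base of the deeper column (depth z_c below the surface of column A) and equate Σ ρ_i t_i down to z_c; mantle fills any gap and the z_c terms cancel.
Column A: 2.31×0.918 + 12.8×ρ + 12.5×3.03 + (z_c − 27.61)×3.29
Column B: 0.796×0 + 17.7×2.71 + 13.5×3.01 + (z_c − 0.796 − 31.2)×3.29
The z_c×3.29 term appears on both sides and cancels. Collect the known terms of each column as K = Σ(ρt)_known − 3.29 × (depth of known layers): K_A = 39.99558 − 3.29×27.61 = −50.84132; K_B = 88.602 − 3.29×(0.796 + 31.2) = −16.66484.
Balance: K_A + 12.8×ρ = K_B, so ρ = (K_B − K_A)/12.8 = 34.1765/12.8 = 2.67 g/cm³.

2.67 g/cm³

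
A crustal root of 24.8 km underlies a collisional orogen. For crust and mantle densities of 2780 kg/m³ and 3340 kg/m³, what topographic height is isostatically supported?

5 km

For local isostatic compensation: ρ_c h = (ρ_m − ρ_c) r.
h = r (ρ_m − ρ_c) / ρ_c = 24.8 km × (3340 − 2780) / 2780 = 5 km.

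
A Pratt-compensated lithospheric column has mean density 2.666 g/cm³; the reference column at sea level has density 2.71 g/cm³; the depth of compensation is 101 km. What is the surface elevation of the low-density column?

ρ_ref D = ρ (D + h) → h = D (ρ_ref − ρ)/ρ.
h = 101 km × (2.71 − 2.666)/2.666 = 1.67 km.

1.67 km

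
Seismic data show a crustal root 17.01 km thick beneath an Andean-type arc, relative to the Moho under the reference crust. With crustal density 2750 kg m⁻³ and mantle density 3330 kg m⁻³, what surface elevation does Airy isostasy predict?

Isostatic balance requires: ρ_c h = (ρ_m − ρ_c) r.
h = r (ρ_m − ρ_c) / ρ_c = 17.01 km × (3330 − 2750) / 2750 = 3.59 km.

3.59 km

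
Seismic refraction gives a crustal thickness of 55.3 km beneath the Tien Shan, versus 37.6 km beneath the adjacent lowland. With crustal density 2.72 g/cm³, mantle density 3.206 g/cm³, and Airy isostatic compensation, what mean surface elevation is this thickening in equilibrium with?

2.68 km

Excess crust Δ = 55.3 km − 37.6 km = 17.7 km, split between elevation h and root r with h + r = Δ.
Airy balance ρ_c h = (ρ_m − ρ_c) r gives r = h ρ_c/(ρ_m − ρ_c), so h (1 + ρ_c/(ρ_m − ρ_c)) = Δ, i.e. h = Δ (ρ_m − ρ_c)/ρ_m.
h = 17.7 km × 0.486/3.206 = 2.68 km.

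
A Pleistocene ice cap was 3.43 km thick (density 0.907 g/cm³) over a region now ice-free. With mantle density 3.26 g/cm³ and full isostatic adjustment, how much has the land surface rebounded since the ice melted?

0.954 km

Removing the load lets mantle flow back in; uplift u satisfies ρ_ice t = ρ_m u.
u = t ρ_ice/ρ_m = 3.43 km × 0.907/3.26 = 0.954 km.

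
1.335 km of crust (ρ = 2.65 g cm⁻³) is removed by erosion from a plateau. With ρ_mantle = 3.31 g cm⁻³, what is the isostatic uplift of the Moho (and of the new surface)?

Unloading: uplift u = e ρ_c/ρ_m = 1.335 km × 2.65/3.31 = 1.07 km.

1.07 km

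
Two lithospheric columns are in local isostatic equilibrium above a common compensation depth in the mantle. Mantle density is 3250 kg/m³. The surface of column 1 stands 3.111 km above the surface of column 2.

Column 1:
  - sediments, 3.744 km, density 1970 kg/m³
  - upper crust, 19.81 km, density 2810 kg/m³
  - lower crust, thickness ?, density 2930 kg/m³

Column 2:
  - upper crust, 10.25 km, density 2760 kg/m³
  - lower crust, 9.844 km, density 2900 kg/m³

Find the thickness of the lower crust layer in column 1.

15.8 km

Take the compensation level at the base of the deeper column (depth z_c below the surface of column 1) and equate Σ ρ_i t_i down to z_c; mantle fills any gap and the z_c terms cancel.
Column 1: 3.744×1970 + 19.81×2810 + x×2930 + (z_c − 23.554 − x)×3250
Column 2: 3.111×0 + 10.25×2760 + 9.844×2900 + (z_c − 3.111 − 20.094)×3250
The z_c×3250 term appears on both sides and cancels. Collect the known terms of each column as K = Σ(ρt)_known − 3250 × (depth of known layers): K_1 = 63041.78 − 3250×23.554 = −13508.72; K_2 = 56837.6 − 3250×(3.111 + 20.094) = −18578.65.
Balance: K_1 − x×(3250 − 2930) = K_2, so x = (K_1 − K_2)/(3250 − 2930) = 5069.93/320 = 15.8 km.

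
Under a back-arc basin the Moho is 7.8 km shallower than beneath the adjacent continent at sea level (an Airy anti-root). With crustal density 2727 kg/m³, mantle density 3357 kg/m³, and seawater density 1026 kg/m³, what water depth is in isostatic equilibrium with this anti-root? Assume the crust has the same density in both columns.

Replacing a thickness d of crust by seawater at the top must be balanced by replacing crust with mantle at the base: d (ρ_c − ρ_w) = a (ρ_m − ρ_c).
d = a (ρ_m − ρ_c)/(ρ_c − ρ_w) = 7.8 km × 630/1701 = 2.89 km.

2.89 km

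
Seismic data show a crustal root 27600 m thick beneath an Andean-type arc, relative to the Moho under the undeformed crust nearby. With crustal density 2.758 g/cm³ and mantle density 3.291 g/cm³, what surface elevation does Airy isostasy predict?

5330 m

Equating mass per unit area of the two columns: ρ_c h = (ρ_m − ρ_c) r.
h = r (ρ_m − ρ_c) / ρ_c = 27600 m × (3.291 − 2.758) / 2.758 = 5330 m.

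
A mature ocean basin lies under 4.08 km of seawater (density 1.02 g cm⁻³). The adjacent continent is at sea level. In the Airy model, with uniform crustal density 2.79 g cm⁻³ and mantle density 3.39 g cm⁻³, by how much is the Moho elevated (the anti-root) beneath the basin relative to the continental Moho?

12 km

In Airy isostatic equilibrium: replacing crust with seawater at the top is compensated by replacing crust with mantle at the base: d (ρ_c − ρ_w) = a (ρ_m − ρ_c).
a = d (ρ_c − ρ_w)/(ρ_m − ρ_c) = 4.08 km × 1.77/0.6 = 12 km.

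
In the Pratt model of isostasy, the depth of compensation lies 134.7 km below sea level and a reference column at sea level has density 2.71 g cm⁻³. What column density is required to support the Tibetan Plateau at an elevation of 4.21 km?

2.63 g cm⁻³

Pratt balance: ρ_ref D = ρ (D + h).
ρ = ρ_ref D/(D + h) = 2.71 × 134.7 km/(134.7 km + 4.21 km) = 2.63 g cm⁻³.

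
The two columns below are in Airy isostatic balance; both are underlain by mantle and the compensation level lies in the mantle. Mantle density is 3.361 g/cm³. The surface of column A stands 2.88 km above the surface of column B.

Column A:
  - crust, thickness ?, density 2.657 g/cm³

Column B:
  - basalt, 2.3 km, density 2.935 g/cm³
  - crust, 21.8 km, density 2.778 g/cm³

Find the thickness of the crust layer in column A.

Take the compensation level at the base of the deeper column (depth z_c below the surface of column A) and equate Σ ρ_i t_i down to z_c; mantle fills any gap and the z_c terms cancel.
Column A: x×2.657 + (z_c − 0 − x)×3.361
Column B: 2.88×0 + 2.3×2.935 + 21.8×2.778 + (z_c − 2.88 − 24.1)×3.361
The z_c×3.361 term appears on both sides and cancels. Collect the known terms of each column as K = Σ(ρt)_known − 3.361 × (depth of known layers): K_A = 0 − 3.361×0 = 0; K_B = 67.3109 − 3.361×(2.88 + 24.1) = −23.36888.
Balance: K_A − x×(3.361 − 2.657) = K_B, so x = (K_A − K_B)/(3.361 − 2.657) = 23.3689/0.704 = 33.2 km.

33.2 km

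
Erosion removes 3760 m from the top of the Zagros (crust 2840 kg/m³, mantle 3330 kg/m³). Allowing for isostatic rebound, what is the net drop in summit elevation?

553 m

Rebound u = e ρ_c/ρ_m = 3760 m × 2840/3330 = 3207 m.
Net surface drop = e − u = 3760 m − 3207 m = e (ρ_m − ρ_c)/ρ_m = 553 m.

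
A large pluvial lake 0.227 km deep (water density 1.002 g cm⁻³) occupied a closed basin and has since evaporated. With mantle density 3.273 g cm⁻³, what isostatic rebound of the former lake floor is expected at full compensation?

u = d ρ_w/ρ_m = 0.227 km × 1.002/3.273 = 0.0695 km.

0.0695 km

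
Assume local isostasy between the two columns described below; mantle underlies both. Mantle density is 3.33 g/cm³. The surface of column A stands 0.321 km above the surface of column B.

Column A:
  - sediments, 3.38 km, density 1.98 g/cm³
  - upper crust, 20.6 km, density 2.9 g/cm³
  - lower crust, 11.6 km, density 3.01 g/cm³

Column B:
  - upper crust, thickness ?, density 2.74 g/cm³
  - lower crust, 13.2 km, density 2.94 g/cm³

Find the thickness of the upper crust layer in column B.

18.5 km

Take the compensation level at the base of the deeper column (depth z_c below the surface of column A) and equate Σ ρ_i t_i down to z_c; mantle fills any gap and the z_c terms cancel.
Column A: 3.38×1.98 + 20.6×2.9 + 11.6×3.01 + (z_c − 35.58)×3.33
Column B: 0.321×0 + x×2.74 + 13.2×2.94 + (z_c − 0.321 − 13.2 − x)×3.33
The z_c×3.33 term appears on both sides and cancels. Collect the known terms of each column as K = Σ(ρt)_known − 3.33 × (depth of known layers): K_A = 101.3484 − 3.33×35.58 = −17.133; K_B = 38.808 − 3.33×(0.321 + 13.2) = −6.21693.
Balance: K_A = K_B − x×(3.33 − 2.74), so x = (K_B − K_A)/(3.33 − 2.74) = 10.9161/0.59 = 18.5 km.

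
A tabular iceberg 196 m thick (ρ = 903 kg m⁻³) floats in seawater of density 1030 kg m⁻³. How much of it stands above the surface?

Floating equilibrium: submerged depth d = t ρ_obj/ρ_fluid = 196 m × 903/1030 = 171.8 m.
Freeboard = t − d = 196 m − 171.8 m = 24.2 m.

24.2 m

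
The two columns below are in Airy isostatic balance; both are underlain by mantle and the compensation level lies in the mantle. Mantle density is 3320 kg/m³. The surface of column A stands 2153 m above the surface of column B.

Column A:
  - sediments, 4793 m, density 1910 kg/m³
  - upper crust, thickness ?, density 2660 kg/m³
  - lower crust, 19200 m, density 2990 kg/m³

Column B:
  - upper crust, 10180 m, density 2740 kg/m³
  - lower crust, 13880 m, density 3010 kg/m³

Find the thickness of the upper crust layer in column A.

Take the compensation level at the base of the deeper column (depth z_c below the surface of column A) and equate Σ ρ_i t_i down to z_c; mantle fills any gap and the z_c terms cancel.
Column A: 4793×1910 + x×2660 + 19200×2990 + (z_c − 23993 − x)×3320
Column B: 2153×0 + 10180×2740 + 13880×3010 + (z_c − 2153 − 24060)×3320
The z_c×3320 term appears on both sides and cancels. Collect the known terms of each column as K = Σ(ρt)_known − 3320 × (depth of known layers): K_A = 66562630 − 3320×23993 = −13094130; K_B = 69672000 − 3320×(2153 + 24060) = −17355160.
Balance: K_A − x×(3320 − 2660) = K_B, so x = (K_A − K_B)/(3320 − 2660) = 4261030/660 = 6460 m.

6460 m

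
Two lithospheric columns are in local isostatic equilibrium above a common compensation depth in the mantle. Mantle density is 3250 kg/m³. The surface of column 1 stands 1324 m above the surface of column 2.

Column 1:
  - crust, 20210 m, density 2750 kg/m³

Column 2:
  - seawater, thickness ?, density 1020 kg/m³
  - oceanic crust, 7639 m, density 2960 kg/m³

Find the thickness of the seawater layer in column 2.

Take the compensation level at the base of the deeper column (depth z_c below the surface of column 1) and equate Σ ρ_i t_i down to z_c; mantle fills any gap and the z_c terms cancel.
Column 1: 20210×2750 + (z_c − 20210)×3250
Column 2: 1324×0 + x×1020 + 7639×2960 + (z_c − 1324 − 7639 − x)×3250
The z_c×3250 term appears on both sides and cancels. Collect the known terms of each column as K = Σ(ρt)_known − 3250 × (depth of known layers): K_1 = 55577500 − 3250×20210 = −10105000; K_2 = 22611440 − 3250×(1324 + 7639) = −6518310.
Balance: K_1 = K_2 − x×(3250 − 1020), so x = (K_2 − K_1)/(3250 − 1020) = 3586690/2230 = 1610 m.

1610 m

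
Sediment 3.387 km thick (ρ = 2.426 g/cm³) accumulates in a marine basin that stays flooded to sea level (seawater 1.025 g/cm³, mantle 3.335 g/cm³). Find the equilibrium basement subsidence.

2.05 km

Submarine loading: the sediment displaces seawater, and the subsidence is in turn flooded, so s (ρ_m − ρ_w) = t (ρ_sed − ρ_w).
s = 3.387 km × (2.426 − 1.025) / (3.335 − 1.025) = 2.05 km.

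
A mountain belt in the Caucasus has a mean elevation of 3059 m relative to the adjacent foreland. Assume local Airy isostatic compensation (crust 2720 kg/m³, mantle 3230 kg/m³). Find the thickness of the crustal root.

By Archimedes' principle applied to the lithosphere: the weight of the topography is balanced by the buoyancy of the root, ρ_c h = (ρ_m − ρ_c) r.
r = h · ρ_c / (ρ_m − ρ_c) = 3059 m × 2720 / (3230 − 2720) = 16300 m.

16300 m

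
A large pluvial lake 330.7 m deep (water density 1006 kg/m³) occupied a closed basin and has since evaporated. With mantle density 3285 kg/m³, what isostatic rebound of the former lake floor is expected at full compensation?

u = d ρ_w/ρ_m = 330.7 m × 1006/3285 = 101 m.

101 m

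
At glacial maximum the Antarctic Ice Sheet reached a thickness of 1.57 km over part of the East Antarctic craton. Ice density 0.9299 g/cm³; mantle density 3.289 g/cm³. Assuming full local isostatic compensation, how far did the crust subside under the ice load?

Balancing pressure at the compensation depth: the ice load ρ_ice t is balanced by mantle displaced below, ρ_m s.
s = t ρ_ice / ρ_m = 1.57 km × 0.9299/3.289 = 0.444 km.

0.444 km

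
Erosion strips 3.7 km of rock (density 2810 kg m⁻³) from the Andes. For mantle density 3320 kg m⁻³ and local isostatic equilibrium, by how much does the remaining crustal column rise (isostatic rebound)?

Unloading: uplift u = e ρ_c/ρ_m = 3.7 km × 2810/3320 = 3.13 km.

3.13 km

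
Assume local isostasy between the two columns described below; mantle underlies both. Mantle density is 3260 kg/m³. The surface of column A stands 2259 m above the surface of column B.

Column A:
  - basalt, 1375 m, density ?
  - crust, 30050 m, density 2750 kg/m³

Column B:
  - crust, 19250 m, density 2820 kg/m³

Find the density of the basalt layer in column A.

2890 kg/m³

Take the compensation level at the base of the deeper column (depth z_c below the surface of column A) and equate Σ ρ_i t_i down to z_c; mantle fills any gap and the z_c terms cancel.
Column A: 1375×ρ + 30050×2750 + (z_c − 31425)×3260
Column B: 2259×0 + 19250×2820 + (z_c − 2259 − 19250)×3260
The z_c×3260 term appears on both sides and cancels. Collect the known terms of each column as K = Σ(ρt)_known − 3260 × (depth of known layers): K_A = 82637500 − 3260×31425 = −19808000; K_B = 54285000 − 3260×(2259 + 19250) = −15834340.
Balance: K_A + 1375×ρ = K_B, so ρ = (K_B − K_A)/1375 = 3973660/1375 = 2890 kg/m³.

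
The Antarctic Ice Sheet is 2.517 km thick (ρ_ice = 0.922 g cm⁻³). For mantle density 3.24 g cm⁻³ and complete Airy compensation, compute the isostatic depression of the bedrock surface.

By Archimedes' principle applied to the lithosphere: the ice load ρ_ice t is balanced by mantle displaced below, ρ_m s.
s = t ρ_ice / ρ_m = 2.517 km × 0.922/3.24 = 0.716 km.

0.716 km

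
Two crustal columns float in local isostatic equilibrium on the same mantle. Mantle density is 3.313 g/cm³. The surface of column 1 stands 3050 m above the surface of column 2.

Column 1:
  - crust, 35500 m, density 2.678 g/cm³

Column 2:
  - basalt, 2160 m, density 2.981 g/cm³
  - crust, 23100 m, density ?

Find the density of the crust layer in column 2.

2.81 g/cm³

Take the compensation level at the base of the deeper column (depth z_c below the surface of column 1) and equate Σ ρ_i t_i down to z_c; mantle fills any gap and the z_c terms cancel.
Column 1: 35500×2.678 + (z_c − 35500)×3.313
Column 2: 3050×0 + 2160×2.981 + 23100×ρ + (z_c − 3050 − 25260)×3.313
The z_c×3.313 term appears on both sides and cancels. Collect the known terms of each column as K = Σ(ρt)_known − 3.313 × (depth of known layers): K_1 = 95069 − 3.313×35500 = −22542.5; K_2 = 6438.96 − 3.313×(3050 + 25260) = −87352.07.
Balance: K_1 = K_2 + 23100×ρ, so ρ = (K_1 − K_2)/23100 = 64809.6/23100 = 2.81 g/cm³.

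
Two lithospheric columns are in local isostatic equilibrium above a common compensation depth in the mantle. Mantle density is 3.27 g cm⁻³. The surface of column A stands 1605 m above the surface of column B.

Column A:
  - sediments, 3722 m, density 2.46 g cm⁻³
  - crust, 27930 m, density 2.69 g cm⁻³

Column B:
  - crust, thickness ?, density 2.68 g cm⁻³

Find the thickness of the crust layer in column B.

Take the compensation level at the base of the deeper column (depth z_c below the surface of column A) and equate Σ ρ_i t_i down to z_c; mantle fills any gap and the z_c terms cancel.
Column A: 3722×2.46 + 27930×2.69 + (z_c − 31652)×3.27
Column B: 1605×0 + x×2.68 + (z_c − 1605 − 0 − x)×3.27
The z_c×3.27 term appears on both sides and cancels. Collect the known terms of each column as K = Σ(ρt)_known − 3.27 × (depth of known layers): K_A = 84287.82 − 3.27×31652 = −19214.22; K_B = 0 − 3.27×(1605 + 0) = −5248.35.
Balance: K_A = K_B − x×(3.27 − 2.68), so x = (K_B − K_A)/(3.27 − 2.68) = 13965.9/0.59 = 23700 m.

23700 m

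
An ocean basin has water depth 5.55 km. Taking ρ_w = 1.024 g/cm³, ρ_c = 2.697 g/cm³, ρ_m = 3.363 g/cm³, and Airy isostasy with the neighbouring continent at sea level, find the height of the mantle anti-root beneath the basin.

By Archimedes' principle applied to the lithosphere: replacing crust with seawater at the top is compensated by replacing crust with mantle at the base: d (ρ_c − ρ_w) = a (ρ_m − ρ_c).
a = d (ρ_c − ρ_w)/(ρ_m − ρ_c) = 5.55 km × 1.673/0.666 = 13.9 km.

13.9 km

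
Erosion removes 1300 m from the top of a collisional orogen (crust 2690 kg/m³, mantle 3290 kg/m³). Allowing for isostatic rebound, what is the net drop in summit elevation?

237 m

Rebound u = e ρ_c/ρ_m = 1300 m × 2690/3290 = 1063 m.
Net surface drop = e − u = 1300 m − 1063 m = e (ρ_m − ρ_c)/ρ_m = 237 m.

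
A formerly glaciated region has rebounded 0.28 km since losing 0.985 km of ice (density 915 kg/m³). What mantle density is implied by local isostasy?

ρ_m = ρ_ice t / u = 915 × 0.985 km/0.28 km = 3220 kg/m³.

3220 kg/m³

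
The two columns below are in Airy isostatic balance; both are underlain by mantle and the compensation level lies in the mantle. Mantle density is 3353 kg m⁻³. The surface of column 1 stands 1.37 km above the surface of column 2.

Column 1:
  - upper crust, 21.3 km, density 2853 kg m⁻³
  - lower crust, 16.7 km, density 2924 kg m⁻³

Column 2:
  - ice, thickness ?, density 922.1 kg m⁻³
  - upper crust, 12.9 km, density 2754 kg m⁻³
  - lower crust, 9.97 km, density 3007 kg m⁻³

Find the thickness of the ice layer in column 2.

Take the compensation level at the base of the deeper column (depth z_c below the surface of column 1) and equate Σ ρ_i t_i down to z_c; mantle fills any gap and the z_c terms cancel.
Column 1: 21.3×2853 + 16.7×2924 + (z_c − 38)×3353
Column 2: 1.37×0 + x×922.1 + 12.9×2754 + 9.97×3007 + (z_c − 1.37 − 22.87 − x)×3353
The z_c×3353 term appears on both sides and cancels. Collect the known terms of each column as K = Σ(ρt)_known − 3353 × (depth of known layers): K_1 = 109599.7 − 3353×38 = −17814.3; K_2 = 65506.39 − 3353×(1.37 + 22.87) = −15770.33.
Balance: K_1 = K_2 − x×(3353 − 922.1), so x = (K_2 − K_1)/(3353 − 922.1) = 2043.97/2430.9 = 0.841 km.

0.841 km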